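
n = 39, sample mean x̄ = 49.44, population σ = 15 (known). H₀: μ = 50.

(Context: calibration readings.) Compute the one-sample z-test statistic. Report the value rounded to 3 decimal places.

SE = σ/√n = 15/√39 = 2.4019
z = (x̄−μ₀)/SE = (49.44−50)/2.4019 = -0.2331

test statistic = -0.233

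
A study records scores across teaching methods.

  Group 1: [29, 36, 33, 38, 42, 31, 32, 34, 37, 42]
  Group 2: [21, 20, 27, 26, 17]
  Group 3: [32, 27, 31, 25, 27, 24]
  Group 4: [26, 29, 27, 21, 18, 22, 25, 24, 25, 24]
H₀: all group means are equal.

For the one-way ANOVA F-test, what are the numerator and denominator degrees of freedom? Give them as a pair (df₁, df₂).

k = 4 groups, N = 31 total
df = (k−1, N−k) = (4−1, 31−4) = (3, 27)

degrees of freedom = [3, 27]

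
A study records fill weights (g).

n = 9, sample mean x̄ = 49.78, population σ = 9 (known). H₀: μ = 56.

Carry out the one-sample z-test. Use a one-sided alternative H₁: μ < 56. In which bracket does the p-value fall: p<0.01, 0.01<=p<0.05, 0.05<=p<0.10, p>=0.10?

SE = σ/√n = 9/√9 = 3.0000
z = (x̄−μ₀)/SE = (49.78−56)/3.0000 = -2.0733
p-value (one-sided, H₁ less) = 0.01907
→ bracket: 0.01<=p<0.05

p-value bracket: 0.01<=p<0.05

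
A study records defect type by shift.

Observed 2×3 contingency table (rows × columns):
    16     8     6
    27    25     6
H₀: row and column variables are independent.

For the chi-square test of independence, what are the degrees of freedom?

df = (r−1)(c−1) = (2−1)·(3−1) = 2

degrees of freedom = 2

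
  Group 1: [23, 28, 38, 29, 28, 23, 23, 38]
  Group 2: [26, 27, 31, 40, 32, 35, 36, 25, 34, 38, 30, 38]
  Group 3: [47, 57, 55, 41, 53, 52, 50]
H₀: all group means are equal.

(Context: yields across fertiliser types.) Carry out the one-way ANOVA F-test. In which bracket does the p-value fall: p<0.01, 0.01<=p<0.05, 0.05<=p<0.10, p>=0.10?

Group means [28.75, 32.67, 50.71], grand mean 36.185
SSB = Σnᵢ(x̄ᵢ−x̄)² = 2068.479; SSW = ΣΣ(x−x̄ᵢ)² = 719.595
MSB = 2068.479/2 = 1034.2394; MSW = 719.595/24 = 29.9831
F = MSB/MSW = 34.4940
df = (2, 24)
p-value (upper-tail) = 0.00000
→ bracket: p<0.01

p-value bracket: p<0.01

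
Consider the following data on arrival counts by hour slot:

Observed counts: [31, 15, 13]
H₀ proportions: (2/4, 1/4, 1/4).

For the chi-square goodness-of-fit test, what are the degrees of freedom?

degrees of freedom = 2

df = k − 1 = 3 − 1 = 2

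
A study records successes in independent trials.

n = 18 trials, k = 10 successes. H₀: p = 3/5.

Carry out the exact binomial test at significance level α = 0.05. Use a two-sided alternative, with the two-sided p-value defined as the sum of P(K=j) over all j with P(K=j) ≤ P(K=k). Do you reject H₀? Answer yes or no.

Exact binomial: n=18, k=10, p₀=3/5=0.6000
P(X=j) = C(n,j)·p₀^j·(1−p₀)^(n−j); p = Σ P(X=j) over j with P(X=j) ≤ P(X=10)
p-value (two-sided) = 0.81084
At α=0.05: p ≥ α → fail to reject H₀

reject H₀: no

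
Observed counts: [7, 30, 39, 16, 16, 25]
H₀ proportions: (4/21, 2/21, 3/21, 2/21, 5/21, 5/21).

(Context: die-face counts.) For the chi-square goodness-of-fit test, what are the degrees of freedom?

df = k − 1 = 6 − 1 = 5

degrees of freedom = 5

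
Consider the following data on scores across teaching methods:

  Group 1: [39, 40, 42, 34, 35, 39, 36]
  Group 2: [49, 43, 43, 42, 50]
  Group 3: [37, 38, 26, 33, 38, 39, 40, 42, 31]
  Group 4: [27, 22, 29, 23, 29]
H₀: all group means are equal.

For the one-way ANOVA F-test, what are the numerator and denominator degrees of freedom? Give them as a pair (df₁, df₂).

degrees of freedom = [3, 22]

k = 4 groups, N = 26 total
df = (k−1, N−k) = (4−1, 26−4) = (3, 22)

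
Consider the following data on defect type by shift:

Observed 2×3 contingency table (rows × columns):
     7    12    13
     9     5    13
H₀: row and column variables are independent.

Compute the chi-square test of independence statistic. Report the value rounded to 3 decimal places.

Row totals [32, 27], col totals [16, 17, 26], n=59
χ² = (7−8.68)²/8.68 + (12−9.22)²/9.22 + (13−14.10)²/14.10 + (9−7.32)²/7.32 + (5−7.78)²/7.78 + (13−11.90)²/11.90 = 2.7282
df = 2

test statistic = 2.728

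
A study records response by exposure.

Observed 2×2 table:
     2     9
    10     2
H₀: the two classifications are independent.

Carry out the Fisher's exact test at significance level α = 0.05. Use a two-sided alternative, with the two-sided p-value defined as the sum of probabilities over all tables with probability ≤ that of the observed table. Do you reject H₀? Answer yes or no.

reject H₀: yes

Margins: r₁=11, r₂=12, c₁=12, c₂=11, n=23
p_obs = C(11,2)·C(12,10)/C(23,12); sum pmf over tables with pmf ≤ p_obs
p-value (two-sided) = 0.00333
At α=0.05: p < α → reject H₀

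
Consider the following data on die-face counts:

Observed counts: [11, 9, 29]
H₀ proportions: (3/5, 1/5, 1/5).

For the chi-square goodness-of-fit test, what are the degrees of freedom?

degrees of freedom = 2

df = k − 1 = 3 − 1 = 2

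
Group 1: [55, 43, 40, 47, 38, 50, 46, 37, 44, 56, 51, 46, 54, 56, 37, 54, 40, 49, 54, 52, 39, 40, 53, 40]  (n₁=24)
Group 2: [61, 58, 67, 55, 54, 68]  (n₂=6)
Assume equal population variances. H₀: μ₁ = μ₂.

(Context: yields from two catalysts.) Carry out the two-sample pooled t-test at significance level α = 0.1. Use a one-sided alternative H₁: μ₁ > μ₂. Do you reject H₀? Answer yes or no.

reject H₀: no

x̄₁=46.708, s₁=6.689, n₁=24
x̄₂=60.500, s₂=5.958, n₂=6
s_p² = [23·6.689² + 5·5.958²]/28 = 43.0878
SE = √(s_p²·(1/24+1/6)) = 2.9961
t = (46.708−60.500)/2.9961 = -4.6032
df = 28
p-value (one-sided, H₁ greater) = 0.99996
At α=0.1: p ≥ α → fail to reject H₀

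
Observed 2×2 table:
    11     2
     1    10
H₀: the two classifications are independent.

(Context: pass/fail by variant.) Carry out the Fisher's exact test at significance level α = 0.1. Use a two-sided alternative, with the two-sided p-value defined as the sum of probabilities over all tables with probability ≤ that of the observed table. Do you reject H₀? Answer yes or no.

reject H₀: yes

Margins: r₁=13, r₂=11, c₁=12, c₂=12, n=24
p_obs = C(13,11)·C(11,1)/C(24,12); sum pmf over tables with pmf ≤ p_obs
p-value (two-sided) = 0.00064
At α=0.1: p < α → reject H₀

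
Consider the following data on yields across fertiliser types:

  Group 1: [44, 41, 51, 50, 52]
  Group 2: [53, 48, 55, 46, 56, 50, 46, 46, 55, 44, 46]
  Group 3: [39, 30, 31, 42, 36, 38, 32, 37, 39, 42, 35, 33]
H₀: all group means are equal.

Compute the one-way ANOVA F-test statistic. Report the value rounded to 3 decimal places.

test statistic = 29.988

Group means [47.60, 49.55, 36.17], grand mean 43.464
SSB = Σnᵢ(x̄ᵢ−x̄)² = 1131.370; SSW = ΣΣ(x−x̄ᵢ)² = 471.594
MSB = 1131.370/2 = 565.6852; MSW = 471.594/25 = 18.8638
F = MSB/MSW = 29.9879
df = (2, 25)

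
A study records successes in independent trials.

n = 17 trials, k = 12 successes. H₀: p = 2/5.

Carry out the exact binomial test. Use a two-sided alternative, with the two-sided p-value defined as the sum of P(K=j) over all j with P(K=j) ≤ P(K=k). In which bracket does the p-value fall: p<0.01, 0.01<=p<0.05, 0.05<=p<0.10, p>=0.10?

Exact binomial: n=17, k=12, p₀=2/5=0.4000
P(X=j) = C(n,j)·p₀^j·(1−p₀)^(n−j); p = Σ P(X=j) over j with P(X=j) ≤ P(X=12)
p-value (two-sided) = 0.01268
→ bracket: 0.01<=p<0.05

p-value bracket: 0.01<=p<0.05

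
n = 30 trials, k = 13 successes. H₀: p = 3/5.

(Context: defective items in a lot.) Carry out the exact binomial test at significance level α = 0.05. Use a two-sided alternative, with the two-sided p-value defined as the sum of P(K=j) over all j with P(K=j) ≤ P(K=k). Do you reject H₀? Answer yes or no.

Exact binomial: n=30, k=13, p₀=3/5=0.6000
P(X=j) = C(n,j)·p₀^j·(1−p₀)^(n−j); p = Σ P(X=j) over j with P(X=j) ≤ P(X=13)
p-value (two-sided) = 0.09164
At α=0.05: p ≥ α → fail to reject H₀

reject H₀: no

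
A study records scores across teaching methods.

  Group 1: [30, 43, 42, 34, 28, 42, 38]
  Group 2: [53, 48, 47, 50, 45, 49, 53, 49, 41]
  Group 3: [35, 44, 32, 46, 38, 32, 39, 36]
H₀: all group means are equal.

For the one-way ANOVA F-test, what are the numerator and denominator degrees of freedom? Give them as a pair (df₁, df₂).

k = 3 groups, N = 24 total
df = (k−1, N−k) = (3−1, 24−3) = (2, 21)

degrees of freedom = [2, 21]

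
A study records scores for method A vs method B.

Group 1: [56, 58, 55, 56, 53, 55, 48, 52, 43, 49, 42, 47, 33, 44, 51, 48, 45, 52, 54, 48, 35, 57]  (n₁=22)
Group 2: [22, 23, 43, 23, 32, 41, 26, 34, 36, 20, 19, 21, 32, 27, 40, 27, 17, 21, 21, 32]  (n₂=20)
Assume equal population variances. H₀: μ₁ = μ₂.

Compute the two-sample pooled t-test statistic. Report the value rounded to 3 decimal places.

test statistic = 9.391

x̄₁=49.136, s₁=6.770, n₁=22
x̄₂=27.850, s₂=7.916, n₂=20
s_p² = [21·6.770² + 19·7.916²]/40 = 53.8285
SE = √(s_p²·(1/22+1/20)) = 2.2668
t = (49.136−27.850)/2.2668 = 9.3907
df = 40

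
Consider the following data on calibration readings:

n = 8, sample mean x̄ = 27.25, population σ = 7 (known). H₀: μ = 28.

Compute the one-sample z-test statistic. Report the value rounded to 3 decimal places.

SE = σ/√n = 7/√8 = 2.4749
z = (x̄−μ₀)/SE = (27.25−28)/2.4749 = -0.3030

test statistic = -0.303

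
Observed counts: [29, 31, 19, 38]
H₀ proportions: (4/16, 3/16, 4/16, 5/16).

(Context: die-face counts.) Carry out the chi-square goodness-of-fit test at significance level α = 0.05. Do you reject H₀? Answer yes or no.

reject H₀: no

n = 117; E_i = n·p_i = [29.25, 21.94, 29.25, 36.56]
χ² = (29−29.25)²/29.25 + (31−21.94)²/21.94 + (19−29.25)²/29.25 + (38−36.56)²/36.56 = 7.3943
df = 3
p-value (upper-tail) = 0.06034
At α=0.05: p ≥ α → fail to reject H₀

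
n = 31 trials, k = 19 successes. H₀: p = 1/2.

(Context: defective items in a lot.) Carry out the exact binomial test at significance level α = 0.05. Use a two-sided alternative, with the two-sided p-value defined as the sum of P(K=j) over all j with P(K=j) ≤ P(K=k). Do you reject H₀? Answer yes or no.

Exact binomial: n=31, k=19, p₀=1/2=0.5000
P(X=j) = C(n,j)·p₀^j·(1−p₀)^(n−j); p = Σ P(X=j) over j with P(X=j) ≤ P(X=19)
p-value (two-sided) = 0.28104
At α=0.05: p ≥ α → fail to reject H₀

reject H₀: no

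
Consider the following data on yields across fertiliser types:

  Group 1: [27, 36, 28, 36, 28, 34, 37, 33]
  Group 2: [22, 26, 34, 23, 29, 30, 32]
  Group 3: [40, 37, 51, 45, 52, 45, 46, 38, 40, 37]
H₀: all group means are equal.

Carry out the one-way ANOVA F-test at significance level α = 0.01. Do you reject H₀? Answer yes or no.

reject H₀: yes

Group means [32.38, 28.00, 43.10], grand mean 35.440
SSB = Σnᵢ(x̄ᵢ−x̄)² = 1049.385; SSW = ΣΣ(x−x̄ᵢ)² = 516.775
MSB = 1049.385/2 = 524.6925; MSW = 516.775/22 = 23.4898
F = MSB/MSW = 22.3371
df = (2, 22)
p-value (upper-tail) = 0.00001
At α=0.01: p < α → reject H₀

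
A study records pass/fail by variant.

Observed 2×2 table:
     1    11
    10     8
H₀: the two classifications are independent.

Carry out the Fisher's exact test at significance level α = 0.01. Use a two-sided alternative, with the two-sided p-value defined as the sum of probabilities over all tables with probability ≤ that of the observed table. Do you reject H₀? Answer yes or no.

reject H₀: no

Margins: r₁=12, r₂=18, c₁=11, c₂=19, n=30
p_obs = C(12,1)·C(18,10)/C(30,11); sum pmf over tables with pmf ≤ p_obs
p-value (two-sided) = 0.01823
At α=0.01: p ≥ α → fail to reject H₀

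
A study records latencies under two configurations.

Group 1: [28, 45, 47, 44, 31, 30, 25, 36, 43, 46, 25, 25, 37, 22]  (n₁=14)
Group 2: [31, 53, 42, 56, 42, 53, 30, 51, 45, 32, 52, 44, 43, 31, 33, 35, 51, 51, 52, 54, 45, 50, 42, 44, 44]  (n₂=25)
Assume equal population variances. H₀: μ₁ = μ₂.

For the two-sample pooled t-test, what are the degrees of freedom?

degrees of freedom = 37

df = n₁ + n₂ − 2 = 14 + 25 − 2 = 37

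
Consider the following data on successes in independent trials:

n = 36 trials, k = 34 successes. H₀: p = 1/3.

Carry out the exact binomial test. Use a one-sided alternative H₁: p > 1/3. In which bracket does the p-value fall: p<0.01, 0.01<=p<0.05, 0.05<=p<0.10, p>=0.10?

Exact binomial: n=36, k=34, p₀=1/3=0.3333
P(X≥34) from Σ C(n,i)·p₀^i·(1−p₀)^(n−i)
p-value (one-sided, H₁ greater) = 0.00000
→ bracket: p<0.01

p-value bracket: p<0.01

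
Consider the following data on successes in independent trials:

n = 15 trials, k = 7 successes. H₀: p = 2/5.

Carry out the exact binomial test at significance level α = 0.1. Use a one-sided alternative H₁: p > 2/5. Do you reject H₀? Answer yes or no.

reject H₀: no

Exact binomial: n=15, k=7, p₀=2/5=0.4000
P(X≥7) from Σ C(n,i)·p₀^i·(1−p₀)^(n−i)
p-value (one-sided, H₁ greater) = 0.39019
At α=0.1: p ≥ α → fail to reject H₀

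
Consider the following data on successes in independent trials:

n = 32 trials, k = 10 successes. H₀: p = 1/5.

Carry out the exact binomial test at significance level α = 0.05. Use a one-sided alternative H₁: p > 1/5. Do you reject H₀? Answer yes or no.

Exact binomial: n=32, k=10, p₀=1/5=0.2000
P(X≥10) from Σ C(n,i)·p₀^i·(1−p₀)^(n−i)
p-value (one-sided, H₁ greater) = 0.08983
At α=0.05: p ≥ α → fail to reject H₀

reject H₀: no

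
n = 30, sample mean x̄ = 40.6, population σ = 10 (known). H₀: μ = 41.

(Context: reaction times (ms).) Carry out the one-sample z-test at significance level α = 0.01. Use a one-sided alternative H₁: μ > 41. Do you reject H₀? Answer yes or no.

reject H₀: no

SE = σ/√n = 10/√30 = 1.8257
z = (x̄−μ₀)/SE = (40.6−41)/1.8257 = -0.2191
p-value (one-sided, H₁ greater) = 0.58671
At α=0.01: p ≥ α → fail to reject H₀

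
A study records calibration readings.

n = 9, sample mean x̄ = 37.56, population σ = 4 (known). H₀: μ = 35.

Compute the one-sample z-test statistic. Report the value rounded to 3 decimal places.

test statistic = 1.920

SE = σ/√n = 4/√9 = 1.3333
z = (x̄−μ₀)/SE = (37.56−35)/1.3333 = 1.9200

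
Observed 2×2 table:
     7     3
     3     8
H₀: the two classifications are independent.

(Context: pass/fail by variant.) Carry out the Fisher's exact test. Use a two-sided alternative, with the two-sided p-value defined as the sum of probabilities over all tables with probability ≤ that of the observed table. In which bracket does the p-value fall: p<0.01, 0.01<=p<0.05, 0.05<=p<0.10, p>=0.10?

p-value bracket: 0.05<=p<0.10

Margins: r₁=10, r₂=11, c₁=10, c₂=11, n=21
p_obs = C(10,7)·C(11,3)/C(21,10); sum pmf over tables with pmf ≤ p_obs
p-value (two-sided) = 0.08611
→ bracket: 0.05<=p<0.10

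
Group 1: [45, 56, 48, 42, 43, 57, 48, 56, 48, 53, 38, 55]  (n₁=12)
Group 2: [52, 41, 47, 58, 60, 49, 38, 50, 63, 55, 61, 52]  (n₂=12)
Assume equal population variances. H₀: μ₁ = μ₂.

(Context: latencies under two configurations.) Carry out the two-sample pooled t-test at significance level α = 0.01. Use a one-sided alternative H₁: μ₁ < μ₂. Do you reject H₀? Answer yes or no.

x̄₁=49.083, s₁=6.317, n₁=12
x̄₂=52.167, s₂=7.779, n₂=12
s_p² = [11·6.317² + 11·7.779²]/22 = 50.2083
SE = √(s_p²·(1/12+1/12)) = 2.8928
t = (49.083−52.167)/2.8928 = -1.0659
df = 22
p-value (one-sided, H₁ less) = 0.14902
At α=0.01: p ≥ α → fail to reject H₀

reject H₀: no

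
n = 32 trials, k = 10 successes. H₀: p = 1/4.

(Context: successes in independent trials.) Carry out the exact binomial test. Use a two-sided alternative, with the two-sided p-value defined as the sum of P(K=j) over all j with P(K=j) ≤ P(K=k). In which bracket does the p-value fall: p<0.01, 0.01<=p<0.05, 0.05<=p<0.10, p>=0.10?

p-value bracket: p>=0.10

Exact binomial: n=32, k=10, p₀=1/4=0.2500
P(X=j) = C(n,j)·p₀^j·(1−p₀)^(n−j); p = Σ P(X=j) over j with P(X=j) ≤ P(X=10)
p-value (two-sided) = 0.41634
→ bracket: p>=0.10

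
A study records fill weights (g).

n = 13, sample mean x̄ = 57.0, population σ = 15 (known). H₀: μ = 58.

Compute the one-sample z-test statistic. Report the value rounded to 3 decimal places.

SE = σ/√n = 15/√13 = 4.1603
z = (x̄−μ₀)/SE = (57.0−58)/4.1603 = -0.2404

test statistic = -0.240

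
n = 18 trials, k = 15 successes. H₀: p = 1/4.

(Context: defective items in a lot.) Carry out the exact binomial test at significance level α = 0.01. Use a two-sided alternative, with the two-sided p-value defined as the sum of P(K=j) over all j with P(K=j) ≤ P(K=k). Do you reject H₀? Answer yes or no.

Exact binomial: n=18, k=15, p₀=1/4=0.2500
P(X=j) = C(n,j)·p₀^j·(1−p₀)^(n−j); p = Σ P(X=j) over j with P(X=j) ≤ P(X=15)
p-value (two-sided) = 0.00000
At α=0.01: p < α → reject H₀

reject H₀: yes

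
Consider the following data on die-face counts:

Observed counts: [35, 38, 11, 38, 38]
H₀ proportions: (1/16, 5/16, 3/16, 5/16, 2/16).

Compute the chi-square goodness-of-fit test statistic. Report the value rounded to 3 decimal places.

n = 160; E_i = n·p_i = [10.00, 50.00, 30.00, 50.00, 20.00]
χ² = (35−10.00)²/10.00 + (38−50.00)²/50.00 + (11−30.00)²/30.00 + (38−50.00)²/50.00 + (38−20.00)²/20.00 = 96.4933
df = 4

test statistic = 96.493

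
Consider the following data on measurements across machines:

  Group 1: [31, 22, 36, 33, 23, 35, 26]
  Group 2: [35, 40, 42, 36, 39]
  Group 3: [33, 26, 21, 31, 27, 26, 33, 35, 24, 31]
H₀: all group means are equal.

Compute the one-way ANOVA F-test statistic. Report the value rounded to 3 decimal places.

Group means [29.43, 38.40, 28.70], grand mean 31.136
SSB = Σnᵢ(x̄ᵢ−x̄)² = 343.577; SSW = ΣΣ(x−x̄ᵢ)² = 417.014
MSB = 343.577/2 = 171.7883; MSW = 417.014/19 = 21.9481
F = MSB/MSW = 7.8270
df = (2, 19)

test statistic = 7.827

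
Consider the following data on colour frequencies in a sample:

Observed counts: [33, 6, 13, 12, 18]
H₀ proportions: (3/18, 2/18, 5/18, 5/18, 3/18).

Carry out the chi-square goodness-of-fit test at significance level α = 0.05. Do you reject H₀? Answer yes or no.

n = 82; E_i = n·p_i = [13.67, 9.11, 22.78, 22.78, 13.67]
χ² = (33−13.67)²/13.67 + (6−9.11)²/9.11 + (13−22.78)²/22.78 + (12−22.78)²/22.78 + (18−13.67)²/13.67 = 39.0829
df = 4
p-value (upper-tail) = 0.00000
At α=0.05: p < α → reject H₀

reject H₀: yes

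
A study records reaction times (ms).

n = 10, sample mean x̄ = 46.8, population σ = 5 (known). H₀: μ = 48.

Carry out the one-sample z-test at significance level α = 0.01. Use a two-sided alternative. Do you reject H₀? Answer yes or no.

SE = σ/√n = 5/√10 = 1.5811
z = (x̄−μ₀)/SE = (46.8−48)/1.5811 = -0.7589
p-value (two-sided) = 0.44788
At α=0.01: p ≥ α → fail to reject H₀

reject H₀: no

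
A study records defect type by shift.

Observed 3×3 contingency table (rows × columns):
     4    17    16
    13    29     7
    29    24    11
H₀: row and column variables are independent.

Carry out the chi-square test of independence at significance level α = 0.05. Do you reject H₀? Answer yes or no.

Row totals [37, 49, 64], col totals [46, 70, 34], n=150
χ² = (4−11.35)²/11.35 + (17−17.27)²/17.27 + (16−8.39)²/8.39 + (13−15.03)²/15.03 + (29−22.87)²/22.87 + (7−11.11)²/11.11 + (29−19.63)²/19.63 + (24−29.87)²/29.87 + (11−14.51)²/14.51 = 21.5856
df = 4
p-value (upper-tail) = 0.00024
At α=0.05: p < α → reject H₀

reject H₀: yes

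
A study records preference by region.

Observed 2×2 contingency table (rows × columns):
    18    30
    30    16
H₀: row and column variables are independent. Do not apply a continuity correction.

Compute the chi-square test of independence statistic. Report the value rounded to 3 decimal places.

test statistic = 7.222

Row totals [48, 46], col totals [48, 46], n=94
χ² = (18−24.51)²/24.51 + (30−23.49)²/23.49 + (30−23.49)²/23.49 + (16−22.51)²/22.51 = 7.2216
df = 1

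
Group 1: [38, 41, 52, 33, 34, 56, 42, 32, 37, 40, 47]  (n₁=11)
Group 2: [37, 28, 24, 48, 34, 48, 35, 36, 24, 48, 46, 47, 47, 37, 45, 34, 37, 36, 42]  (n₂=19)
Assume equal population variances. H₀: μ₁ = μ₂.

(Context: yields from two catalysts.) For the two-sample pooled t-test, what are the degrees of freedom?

degrees of freedom = 28

df = n₁ + n₂ − 2 = 11 + 19 − 2 = 28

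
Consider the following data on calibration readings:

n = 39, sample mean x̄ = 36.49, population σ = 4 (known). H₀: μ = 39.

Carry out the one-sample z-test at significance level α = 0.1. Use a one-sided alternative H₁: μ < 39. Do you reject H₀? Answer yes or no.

SE = σ/√n = 4/√39 = 0.6405
z = (x̄−μ₀)/SE = (36.49−39)/0.6405 = -3.9187
p-value (one-sided, H₁ less) = 0.00004
At α=0.1: p < α → reject H₀

reject H₀: yes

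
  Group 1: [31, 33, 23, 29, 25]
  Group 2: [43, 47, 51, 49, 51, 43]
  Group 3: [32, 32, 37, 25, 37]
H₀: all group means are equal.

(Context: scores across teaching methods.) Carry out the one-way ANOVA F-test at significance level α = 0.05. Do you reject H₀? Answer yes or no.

Group means [28.20, 47.33, 32.60], grand mean 36.750
SSB = Σnᵢ(x̄ᵢ−x̄)² = 1123.667; SSW = ΣΣ(x−x̄ᵢ)² = 233.333
MSB = 1123.667/2 = 561.8333; MSW = 233.333/13 = 17.9487
F = MSB/MSW = 31.3021
df = (2, 13)
p-value (upper-tail) = 0.00001
At α=0.05: p < α → reject H₀

reject H₀: yes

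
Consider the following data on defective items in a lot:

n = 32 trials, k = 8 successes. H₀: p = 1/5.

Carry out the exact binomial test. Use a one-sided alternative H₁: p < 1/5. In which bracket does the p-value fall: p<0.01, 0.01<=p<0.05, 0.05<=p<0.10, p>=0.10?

Exact binomial: n=32, k=8, p₀=1/5=0.2000
P(X≤8) from Σ C(n,i)·p₀^i·(1−p₀)^(n−i)
p-value (one-sided, H₁ less) = 0.82540
→ bracket: p>=0.10

p-value bracket: p>=0.10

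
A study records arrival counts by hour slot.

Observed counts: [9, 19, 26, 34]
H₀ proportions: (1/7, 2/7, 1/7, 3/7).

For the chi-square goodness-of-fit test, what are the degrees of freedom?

degrees of freedom = 3

df = k − 1 = 4 − 1 = 3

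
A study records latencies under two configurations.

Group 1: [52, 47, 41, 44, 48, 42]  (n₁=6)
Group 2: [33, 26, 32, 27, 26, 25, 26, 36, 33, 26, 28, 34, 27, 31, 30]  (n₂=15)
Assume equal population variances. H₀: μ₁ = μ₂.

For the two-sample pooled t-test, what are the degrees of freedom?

df = n₁ + n₂ − 2 = 6 + 15 − 2 = 19

degrees of freedom = 19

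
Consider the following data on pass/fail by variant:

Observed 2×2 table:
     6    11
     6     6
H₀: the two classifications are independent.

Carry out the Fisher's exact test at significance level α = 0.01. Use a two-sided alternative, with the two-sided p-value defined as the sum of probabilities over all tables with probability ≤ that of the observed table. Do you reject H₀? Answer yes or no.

Margins: r₁=17, r₂=12, c₁=12, c₂=17, n=29
p_obs = C(17,6)·C(12,6)/C(29,12); sum pmf over tables with pmf ≤ p_obs
p-value (two-sided) = 0.47132
At α=0.01: p ≥ α → fail to reject H₀

reject H₀: no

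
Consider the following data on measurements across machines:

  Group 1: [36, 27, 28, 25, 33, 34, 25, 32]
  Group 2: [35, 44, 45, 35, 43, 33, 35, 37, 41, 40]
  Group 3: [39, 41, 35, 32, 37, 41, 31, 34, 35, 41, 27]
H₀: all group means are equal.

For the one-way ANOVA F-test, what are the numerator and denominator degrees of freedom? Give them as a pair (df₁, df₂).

degrees of freedom = [2, 26]

k = 3 groups, N = 29 total
df = (k−1, N−k) = (3−1, 29−3) = (2, 26)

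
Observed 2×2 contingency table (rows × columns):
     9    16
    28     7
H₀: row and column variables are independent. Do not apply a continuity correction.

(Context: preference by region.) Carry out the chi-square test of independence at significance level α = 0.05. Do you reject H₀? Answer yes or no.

reject H₀: yes

Row totals [25, 35], col totals [37, 23], n=60
χ² = (9−15.42)²/15.42 + (16−9.58)²/9.58 + (28−21.58)²/21.58 + (7−13.42)²/13.42 = 11.9436
df = 1
p-value (upper-tail) = 0.00055
At α=0.05: p < α → reject H₀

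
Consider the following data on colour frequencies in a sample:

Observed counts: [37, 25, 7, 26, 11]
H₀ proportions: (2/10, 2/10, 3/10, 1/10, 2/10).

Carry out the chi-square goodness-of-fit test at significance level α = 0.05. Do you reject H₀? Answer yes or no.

n = 106; E_i = n·p_i = [21.20, 21.20, 31.80, 10.60, 21.20]
χ² = (37−21.20)²/21.20 + (25−21.20)²/21.20 + (7−31.80)²/31.80 + (26−10.60)²/10.60 + (11−21.20)²/21.20 = 59.0786
df = 4
p-value (upper-tail) = 0.00000
At α=0.05: p < α → reject H₀

reject H₀: yes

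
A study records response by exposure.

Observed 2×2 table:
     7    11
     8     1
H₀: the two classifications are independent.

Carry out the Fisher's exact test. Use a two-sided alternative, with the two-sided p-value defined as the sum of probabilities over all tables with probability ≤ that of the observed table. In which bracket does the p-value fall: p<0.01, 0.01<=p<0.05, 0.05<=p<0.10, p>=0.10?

Margins: r₁=18, r₂=9, c₁=15, c₂=12, n=27
p_obs = C(18,7)·C(9,8)/C(27,15); sum pmf over tables with pmf ≤ p_obs
p-value (two-sided) = 0.01918
→ bracket: 0.01<=p<0.05

p-value bracket: 0.01<=p<0.05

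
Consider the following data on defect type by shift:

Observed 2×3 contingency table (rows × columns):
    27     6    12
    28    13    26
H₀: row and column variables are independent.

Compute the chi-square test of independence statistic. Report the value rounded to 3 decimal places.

test statistic = 3.571

Row totals [45, 67], col totals [55, 19, 38], n=112
χ² = (27−22.10)²/22.10 + (6−7.63)²/7.63 + (12−15.27)²/15.27 + (28−32.90)²/32.90 + (13−11.37)²/11.37 + (26−22.73)²/22.73 = 3.5714
df = 2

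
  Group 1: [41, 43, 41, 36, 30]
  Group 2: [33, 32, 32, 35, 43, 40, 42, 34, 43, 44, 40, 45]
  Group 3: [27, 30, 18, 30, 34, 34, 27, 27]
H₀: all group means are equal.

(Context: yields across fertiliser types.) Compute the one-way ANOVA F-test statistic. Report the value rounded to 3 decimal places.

test statistic = 10.718

Group means [38.20, 38.58, 28.38], grand mean 35.240
SSB = Σnᵢ(x̄ᵢ−x̄)² = 554.968; SSW = ΣΣ(x−x̄ᵢ)² = 569.592
MSB = 554.968/2 = 277.4842; MSW = 569.592/22 = 25.8905
F = MSB/MSW = 10.7176
df = (2, 22)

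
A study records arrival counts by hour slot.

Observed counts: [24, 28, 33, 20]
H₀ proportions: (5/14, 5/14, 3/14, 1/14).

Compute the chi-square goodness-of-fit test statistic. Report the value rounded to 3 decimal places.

n = 105; E_i = n·p_i = [37.50, 37.50, 22.50, 7.50]
χ² = (24−37.50)²/37.50 + (28−37.50)²/37.50 + (33−22.50)²/22.50 + (20−7.50)²/7.50 = 33.0000
df = 3

test statistic = 33.000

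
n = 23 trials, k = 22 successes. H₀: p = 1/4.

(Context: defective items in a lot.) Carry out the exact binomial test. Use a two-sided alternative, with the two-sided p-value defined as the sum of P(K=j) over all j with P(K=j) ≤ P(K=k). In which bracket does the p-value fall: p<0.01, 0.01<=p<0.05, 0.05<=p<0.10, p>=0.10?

p-value bracket: p<0.01

Exact binomial: n=23, k=22, p₀=1/4=0.2500
P(X=j) = C(n,j)·p₀^j·(1−p₀)^(n−j); p = Σ P(X=j) over j with P(X=j) ≤ P(X=22)
p-value (two-sided) = 0.00000
→ bracket: p<0.01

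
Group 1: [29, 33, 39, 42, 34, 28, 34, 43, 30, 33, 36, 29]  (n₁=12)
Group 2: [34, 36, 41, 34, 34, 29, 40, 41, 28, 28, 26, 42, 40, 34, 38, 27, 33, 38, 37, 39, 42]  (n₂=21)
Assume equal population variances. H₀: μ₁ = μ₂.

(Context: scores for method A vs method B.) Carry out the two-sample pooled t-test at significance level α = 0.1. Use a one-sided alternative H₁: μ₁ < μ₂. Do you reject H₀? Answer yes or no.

reject H₀: no

x̄₁=34.167, s₁=5.024, n₁=12
x̄₂=35.286, s₂=5.217, n₂=21
s_p² = [11·5.024² + 20·5.217²]/31 = 26.5146
SE = √(s_p²·(1/12+1/21)) = 1.8634
t = (34.167−35.286)/1.8634 = -0.6006
df = 31
p-value (one-sided, H₁ less) = 0.27625
At α=0.1: p ≥ α → fail to reject H₀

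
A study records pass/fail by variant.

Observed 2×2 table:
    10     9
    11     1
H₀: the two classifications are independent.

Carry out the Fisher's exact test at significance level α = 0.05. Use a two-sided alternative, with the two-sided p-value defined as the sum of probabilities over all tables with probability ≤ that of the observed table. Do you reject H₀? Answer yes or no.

reject H₀: yes

Margins: r₁=19, r₂=12, c₁=21, c₂=10, n=31
p_obs = C(19,10)·C(12,11)/C(31,21); sum pmf over tables with pmf ≤ p_obs
p-value (two-sided) = 0.04638
At α=0.05: p < α → reject H₀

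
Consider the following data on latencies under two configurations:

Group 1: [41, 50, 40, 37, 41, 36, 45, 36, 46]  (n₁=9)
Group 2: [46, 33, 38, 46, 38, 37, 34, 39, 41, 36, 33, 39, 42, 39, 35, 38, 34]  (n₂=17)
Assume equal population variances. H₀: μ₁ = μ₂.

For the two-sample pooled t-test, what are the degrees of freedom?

df = n₁ + n₂ − 2 = 9 + 17 − 2 = 24

degrees of freedom = 24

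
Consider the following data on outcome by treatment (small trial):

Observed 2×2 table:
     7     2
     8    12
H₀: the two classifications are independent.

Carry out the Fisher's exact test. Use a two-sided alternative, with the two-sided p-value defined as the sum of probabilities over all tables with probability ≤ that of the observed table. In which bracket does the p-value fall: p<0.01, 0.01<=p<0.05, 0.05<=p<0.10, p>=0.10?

p-value bracket: p>=0.10

Margins: r₁=9, r₂=20, c₁=15, c₂=14, n=29
p_obs = C(9,7)·C(20,8)/C(29,15); sum pmf over tables with pmf ≤ p_obs
p-value (two-sided) = 0.10865
→ bracket: p>=0.10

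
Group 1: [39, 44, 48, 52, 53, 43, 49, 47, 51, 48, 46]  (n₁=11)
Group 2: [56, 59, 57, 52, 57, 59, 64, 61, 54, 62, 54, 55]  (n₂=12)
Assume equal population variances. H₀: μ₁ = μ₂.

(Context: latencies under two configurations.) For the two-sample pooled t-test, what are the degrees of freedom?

degrees of freedom = 21

df = n₁ + n₂ − 2 = 11 + 12 − 2 = 21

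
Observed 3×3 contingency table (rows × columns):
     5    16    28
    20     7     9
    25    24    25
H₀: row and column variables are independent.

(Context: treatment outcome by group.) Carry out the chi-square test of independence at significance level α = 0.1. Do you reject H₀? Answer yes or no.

Row totals [49, 36, 74], col totals [50, 47, 62], n=159
χ² = (5−15.41)²/15.41 + (16−14.48)²/14.48 + (28−19.11)²/19.11 + (20−11.32)²/11.32 + (7−10.64)²/10.64 + (9−14.04)²/14.04 + (25−23.27)²/23.27 + (24−21.87)²/21.87 + (25−28.86)²/28.86 = 21.8874
df = 4
p-value (upper-tail) = 0.00021
At α=0.1: p < α → reject H₀

reject H₀: yes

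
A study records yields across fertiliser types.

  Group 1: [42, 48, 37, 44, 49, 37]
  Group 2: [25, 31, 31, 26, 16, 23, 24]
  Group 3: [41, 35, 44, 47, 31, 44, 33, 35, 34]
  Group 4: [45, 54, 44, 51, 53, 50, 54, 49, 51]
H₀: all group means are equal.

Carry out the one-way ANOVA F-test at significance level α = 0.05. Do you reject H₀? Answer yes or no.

Group means [42.83, 25.14, 38.22, 50.11], grand mean 39.613
SSB = Σnᵢ(x̄ᵢ−x̄)² = 2537.220; SSW = ΣΣ(x−x̄ᵢ)² = 668.135
MSB = 2537.220/3 = 845.7400; MSW = 668.135/27 = 24.7457
F = MSB/MSW = 34.1772
df = (3, 27)
p-value (upper-tail) = 0.00000
At α=0.05: p < α → reject H₀

reject H₀: yes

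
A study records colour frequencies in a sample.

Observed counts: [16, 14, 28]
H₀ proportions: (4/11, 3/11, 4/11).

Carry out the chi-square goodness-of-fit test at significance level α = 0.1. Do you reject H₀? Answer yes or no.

reject H₀: no

n = 58; E_i = n·p_i = [21.09, 15.82, 21.09]
χ² = (16−21.09)²/21.09 + (14−15.82)²/15.82 + (28−21.09)²/21.09 = 3.7011
df = 2
p-value (upper-tail) = 0.15715
At α=0.1: p ≥ α → fail to reject H₀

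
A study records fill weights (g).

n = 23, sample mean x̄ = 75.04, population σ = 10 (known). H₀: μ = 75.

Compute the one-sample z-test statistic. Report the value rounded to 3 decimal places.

test statistic = 0.019

SE = σ/√n = 10/√23 = 2.0851
z = (x̄−μ₀)/SE = (75.04−75)/2.0851 = 0.0192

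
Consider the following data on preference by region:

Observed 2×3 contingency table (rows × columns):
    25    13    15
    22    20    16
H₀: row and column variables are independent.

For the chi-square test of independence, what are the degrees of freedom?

df = (r−1)(c−1) = (2−1)·(3−1) = 2

degrees of freedom = 2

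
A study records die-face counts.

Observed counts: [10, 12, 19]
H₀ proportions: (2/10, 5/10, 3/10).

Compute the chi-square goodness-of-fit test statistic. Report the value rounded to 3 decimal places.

n = 41; E_i = n·p_i = [8.20, 20.50, 12.30]
χ² = (10−8.20)²/8.20 + (12−20.50)²/20.50 + (19−12.30)²/12.30 = 7.5691
df = 2

test statistic = 7.569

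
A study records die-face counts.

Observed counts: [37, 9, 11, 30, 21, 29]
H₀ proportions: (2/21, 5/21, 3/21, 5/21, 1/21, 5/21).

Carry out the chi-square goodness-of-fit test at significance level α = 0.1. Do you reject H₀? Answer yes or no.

n = 137; E_i = n·p_i = [13.05, 32.62, 19.57, 32.62, 6.52, 32.62]
χ² = (37−13.05)²/13.05 + (9−32.62)²/32.62 + (11−19.57)²/19.57 + (30−32.62)²/32.62 + (21−6.52)²/6.52 + (29−32.62)²/32.62 = 97.5613
df = 5
p-value (upper-tail) = 0.00000
At α=0.1: p < α → reject H₀

reject H₀: yes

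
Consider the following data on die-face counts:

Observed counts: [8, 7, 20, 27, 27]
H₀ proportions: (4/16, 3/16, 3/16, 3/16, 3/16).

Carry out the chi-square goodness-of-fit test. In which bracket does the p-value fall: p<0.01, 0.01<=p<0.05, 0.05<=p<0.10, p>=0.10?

p-value bracket: p<0.01

n = 89; E_i = n·p_i = [22.25, 16.69, 16.69, 16.69, 16.69]
χ² = (8−22.25)²/22.25 + (7−16.69)²/16.69 + (20−16.69)²/16.69 + (27−16.69)²/16.69 + (27−16.69)²/16.69 = 28.1536
df = 4
p-value (upper-tail) = 0.00001
→ bracket: p<0.01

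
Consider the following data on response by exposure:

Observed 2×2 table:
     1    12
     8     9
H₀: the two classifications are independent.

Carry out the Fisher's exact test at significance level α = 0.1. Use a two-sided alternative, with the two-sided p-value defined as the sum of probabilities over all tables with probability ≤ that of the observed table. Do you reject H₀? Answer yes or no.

Margins: r₁=13, r₂=17, c₁=9, c₂=21, n=30
p_obs = C(13,1)·C(17,8)/C(30,9); sum pmf over tables with pmf ≤ p_obs
p-value (two-sided) = 0.04168
At α=0.1: p < α → reject H₀

reject H₀: yes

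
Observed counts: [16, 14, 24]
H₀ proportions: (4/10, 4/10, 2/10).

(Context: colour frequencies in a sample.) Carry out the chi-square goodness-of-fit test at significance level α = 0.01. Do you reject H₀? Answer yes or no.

reject H₀: yes

n = 54; E_i = n·p_i = [21.60, 21.60, 10.80]
χ² = (16−21.60)²/21.60 + (14−21.60)²/21.60 + (24−10.80)²/10.80 = 20.2593
df = 2
p-value (upper-tail) = 0.00004
At α=0.01: p < α → reject H₀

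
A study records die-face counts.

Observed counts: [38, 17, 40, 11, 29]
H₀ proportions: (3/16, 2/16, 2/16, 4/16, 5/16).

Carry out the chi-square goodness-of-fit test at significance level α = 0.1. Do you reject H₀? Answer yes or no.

n = 135; E_i = n·p_i = [25.31, 16.88, 16.88, 33.75, 42.19]
χ² = (38−25.31)²/25.31 + (17−16.88)²/16.88 + (40−16.88)²/16.88 + (11−33.75)²/33.75 + (29−42.19)²/42.19 = 57.5077
df = 4
p-value (upper-tail) = 0.00000
At α=0.1: p < α → reject H₀

reject H₀: yes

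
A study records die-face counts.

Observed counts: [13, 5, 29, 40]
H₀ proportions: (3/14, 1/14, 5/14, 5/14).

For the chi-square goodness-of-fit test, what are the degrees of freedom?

df = k − 1 = 4 − 1 = 3

degrees of freedom = 3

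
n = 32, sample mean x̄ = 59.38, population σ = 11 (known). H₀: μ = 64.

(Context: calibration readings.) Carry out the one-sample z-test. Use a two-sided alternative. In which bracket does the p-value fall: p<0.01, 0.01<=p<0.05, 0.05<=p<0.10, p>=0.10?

SE = σ/√n = 11/√32 = 1.9445
z = (x̄−μ₀)/SE = (59.38−64)/1.9445 = -2.3759
p-value (two-sided) = 0.01751
→ bracket: 0.01<=p<0.05

p-value bracket: 0.01<=p<0.05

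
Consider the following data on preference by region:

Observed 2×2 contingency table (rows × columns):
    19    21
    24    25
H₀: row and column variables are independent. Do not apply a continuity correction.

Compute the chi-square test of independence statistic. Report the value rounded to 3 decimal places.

test statistic = 0.019

Row totals [40, 49], col totals [43, 46], n=89
χ² = (19−19.33)²/19.33 + (21−20.67)²/20.67 + (24−23.67)²/23.67 + (25−25.33)²/25.33 = 0.0193
df = 1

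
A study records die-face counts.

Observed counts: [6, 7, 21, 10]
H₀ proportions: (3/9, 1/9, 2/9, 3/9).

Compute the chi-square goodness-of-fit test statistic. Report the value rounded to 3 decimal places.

n = 44; E_i = n·p_i = [14.67, 4.89, 9.78, 14.67]
χ² = (6−14.67)²/14.67 + (7−4.89)²/4.89 + (21−9.78)²/9.78 + (10−14.67)²/14.67 = 20.3977
df = 3

test statistic = 20.398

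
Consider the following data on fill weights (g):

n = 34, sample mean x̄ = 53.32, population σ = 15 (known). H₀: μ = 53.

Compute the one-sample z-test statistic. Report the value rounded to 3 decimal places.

SE = σ/√n = 15/√34 = 2.5725
z = (x̄−μ₀)/SE = (53.32−53)/2.5725 = 0.1244

test statistic = 0.124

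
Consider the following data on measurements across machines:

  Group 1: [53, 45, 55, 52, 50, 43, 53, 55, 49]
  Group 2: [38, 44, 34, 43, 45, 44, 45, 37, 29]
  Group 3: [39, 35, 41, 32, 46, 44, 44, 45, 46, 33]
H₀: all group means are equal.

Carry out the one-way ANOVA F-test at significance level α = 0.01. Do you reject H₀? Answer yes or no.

reject H₀: yes

Group means [50.56, 39.89, 40.50], grand mean 43.536
SSB = Σnᵢ(x̄ᵢ−x̄)² = 655.353; SSW = ΣΣ(x−x̄ᵢ)² = 671.611
MSB = 655.353/2 = 327.6766; MSW = 671.611/25 = 26.8644
F = MSB/MSW = 12.1974
df = (2, 25)
p-value (upper-tail) = 0.00020
At α=0.01: p < α → reject H₀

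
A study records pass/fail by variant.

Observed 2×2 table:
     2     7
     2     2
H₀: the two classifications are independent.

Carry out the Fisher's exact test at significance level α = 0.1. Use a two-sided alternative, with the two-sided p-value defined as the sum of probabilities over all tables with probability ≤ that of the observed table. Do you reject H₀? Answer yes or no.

reject H₀: no

Margins: r₁=9, r₂=4, c₁=4, c₂=9, n=13
p_obs = C(9,2)·C(4,2)/C(13,4); sum pmf over tables with pmf ≤ p_obs
p-value (two-sided) = 0.53007
At α=0.1: p ≥ α → fail to reject H₀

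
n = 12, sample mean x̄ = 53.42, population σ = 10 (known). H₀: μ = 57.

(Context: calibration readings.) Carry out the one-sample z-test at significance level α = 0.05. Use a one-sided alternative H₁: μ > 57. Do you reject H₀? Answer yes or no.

SE = σ/√n = 10/√12 = 2.8868
z = (x̄−μ₀)/SE = (53.42−57)/2.8868 = -1.2401
p-value (one-sided, H₁ greater) = 0.89254
At α=0.05: p ≥ α → fail to reject H₀

reject H₀: no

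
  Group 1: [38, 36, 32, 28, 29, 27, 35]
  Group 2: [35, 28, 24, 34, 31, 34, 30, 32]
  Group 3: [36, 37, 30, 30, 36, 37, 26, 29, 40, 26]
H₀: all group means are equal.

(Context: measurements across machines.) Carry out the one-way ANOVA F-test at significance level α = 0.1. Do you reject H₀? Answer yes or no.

Group means [32.14, 31.00, 32.70], grand mean 32.000
SSB = Σnᵢ(x̄ᵢ−x̄)² = 13.043; SSW = ΣΣ(x−x̄ᵢ)² = 434.957
MSB = 13.043/2 = 6.5214; MSW = 434.957/22 = 19.7708
F = MSB/MSW = 0.3299
df = (2, 22)
p-value (upper-tail) = 0.72253
At α=0.1: p ≥ α → fail to reject H₀

reject H₀: no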